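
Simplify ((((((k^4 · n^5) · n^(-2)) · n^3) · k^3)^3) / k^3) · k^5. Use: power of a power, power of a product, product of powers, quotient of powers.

k^23n^18

((((((k^4 · n^5) · n^(-2)) · n^3) · k^3)^3) / k^3) · k^5
= ((((((k^4 · n^5) · n^(-2)) · n^3)^3) · ((k^3)^3)) / k^3) · k^5    [power of a product]
= ((((((k^4 · n^5) · n^(-2))^3) · ((n^3)^3)) · ((k^3)^3)) / k^3) · k^5    [power of a product]
= ((((((k^4 · n^5)^3) · ((n^(-2))^3)) · ((n^3)^3)) · ((k^3)^3)) / k^3) · k^5    [power of a product]
= (((((((k^4)^3) · ((n^5)^3)) · ((n^(-2))^3)) · ((n^3)^3)) · ((k^3)^3)) / k^3) · k^5    [power of a product]
= (((((k^12 · ((n^5)^3)) · ((n^(-2))^3)) · ((n^3)^3)) · ((k^3)^3)) / k^3) · k^5    [power of a power]
= (((((k^12 · n^15) · ((n^(-2))^3)) · ((n^3)^3)) · ((k^3)^3)) / k^3) · k^5    [power of a power]
= (((((k^12 · n^15) · n^(-6)) · ((n^3)^3)) · ((k^3)^3)) / k^3) · k^5    [power of a power]
= (((((k^12 · n^15) · n^(-6)) · n^9) · ((k^3)^3)) / k^3) · k^5    [power of a power]
= (((((k^12 · n^15) · n^(-6)) · n^9) · k^9) / k^3) · k^5    [power of a power]
= k^23n^18    [quotient of powers; product of powers]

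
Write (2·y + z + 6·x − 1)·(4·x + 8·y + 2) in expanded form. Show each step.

56·x·y + 16·y² − 4·y + 4·x·z + 8·y·z + 2·z + 24·x² + 8·x − 2

(2·y + z + 6·x − 1)·(4·x + 8·y + 2)
= 8·x·y + 16·y² + 4·y + 4·x·z + 8·y·z + 2·z + 24·x² + 48·x·y + 12·x − 4·x − 8·y − 2    [distributive law]
= 56·x·y + 16·y² − 4·y + 4·x·z + 8·y·z + 2·z + 24·x² + 8·x − 2    [combine like terms]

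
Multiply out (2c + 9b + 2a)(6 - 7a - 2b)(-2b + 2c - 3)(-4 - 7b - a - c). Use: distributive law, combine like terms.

30bc - 506b^2c - 311abc - 232bc^2 - 60c^2 + 22ac^2 - 24c^3 + 144c - 192ac + 636ab^2c + 274a^2bc + 310abc^2 + 56a^2c^2 + 28ac^3 + 4a^2c + 160b^3c + 84b^2c^2 + 8bc^3 + 1350b^2 + 234b^3 - 1721ab^2 + 648b - 294ab - 974ab^3 - 330a^2b^2 - 583a^2b - 252b^4 + 144a - 132a^2 - 28a^3b + 28a^3c - 42a^3

(2c + 9b + 2a)(6 - 7a - 2b)(-2b + 2c - 3)(-4 - 7b - a - c)
= (12c - 14ac - 4bc + 54b - 63ab - 18b^2 + 12a - 14a^2 - 4ab)(-2b + 2c - 3)(-4 - 7b - a - c)    [distributive law]
= (12c - 14ac - 4bc + 54b - 67ab - 18b^2 + 12a - 14a^2)(-2b + 2c - 3)(-4 - 7b - a - c)    [combine like terms]
= (-24bc + 24c^2 - 36c + 28abc - 28ac^2 + 42ac + 8b^2c - 8bc^2 + 12bc - 108b^2 + 108bc - 162b + 134ab^2 - 134abc + 201ab + 36b^3 - 36b^2c + 54b^2 - 24ab + 24ac - 36a + 28a^2b - 28a^2c + 42a^2)(-4 - 7b - a - c)    [distributive law]
= (96bc + 24c^2 - 36c - 106abc - 28ac^2 + 66ac - 28b^2c - 8bc^2 - 54b^2 - 162b + 134ab^2 + 177ab + 36b^3 - 36a + 28a^2b - 28a^2c + 42a^2)(-4 - 7b - a - c)    [combine like terms]
= -384bc - 672b^2c - 96abc - 96bc^2 - 96c^2 - 168bc^2 - 24ac^2 - 24c^3 + 144c + 252bc + 36ac + 36c^2 + 424abc + 742ab^2c + 106a^2bc + 106abc^2 + 112ac^2 + 196abc^2 + 28a^2c^2 + 28ac^3 - 264ac - 462abc - 66a^2c - 66ac^2 + 112b^2c + 196b^3c + 28ab^2c + 28b^2c^2 + 32bc^2 + 56b^2c^2 + 8abc^2 + 8bc^3 + 216b^2 + 378b^3 + 54ab^2 + 54b^2c + 648b + 1134b^2 + 162ab + 162bc - 536ab^2 - 938ab^3 - 134a^2b^2 - 134ab^2c - 708ab - 1239ab^2 - 177a^2b - 177abc - 144b^3 - 252b^4 - 36ab^3 - 36b^3c + 144a + 252ab + 36a^2 + 36ac - 112a^2b - 196a^2b^2 - 28a^3b - 28a^2bc + 112a^2c + 196a^2bc + 28a^3c + 28a^2c^2 - 168a^2 - 294a^2b - 42a^3 - 42a^2c    [distributive law]
= 30bc - 506b^2c - 311abc - 232bc^2 - 60c^2 + 22ac^2 - 24c^3 + 144c - 192ac + 636ab^2c + 274a^2bc + 310abc^2 + 56a^2c^2 + 28ac^3 + 4a^2c + 160b^3c + 84b^2c^2 + 8bc^3 + 1350b^2 + 234b^3 - 1721ab^2 + 648b - 294ab - 974ab^3 - 330a^2b^2 - 583a^2b - 252b^4 + 144a - 132a^2 - 28a^3b + 28a^3c - 42a^3    [combine like terms]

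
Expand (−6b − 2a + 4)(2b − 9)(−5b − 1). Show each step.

(−6b − 2a + 4)(2b − 9)(−5b − 1)
= (−12b^2 + 54b − 4ab + 18a + 8b − 36)(−5b − 1)    [distributive law]
= (−12b^2 + 62b − 4ab + 18a − 36)(−5b − 1)    [combine like terms]
= 60b^3 + 12b^2 − 310b^2 − 62b + 20ab^2 + 4ab − 90ab − 18a + 180b + 36    [distributive law]
= 60b^3 − 298b^2 + 118b + 20ab^2 − 86ab − 18a + 36    [combine like terms]

60b^3 − 298b^2 + 118b + 20ab^2 − 86ab − 18a + 36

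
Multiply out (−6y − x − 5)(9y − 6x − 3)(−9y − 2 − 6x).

486y^3 + 351y^2 + 81xy^2 − 189xy − 216x^2y − 81y − 210x^2 − 36x^3 − 156x − 30

(−6y − x − 5)(9y − 6x − 3)(−9y − 2 − 6x)
= (−54y^2 + 36xy + 18y − 9xy + 6x^2 + 3x − 45y + 30x + 15)(−9y − 2 − 6x)    [distributive law]
= (−54y^2 + 27xy − 27y + 6x^2 + 33x + 15)(−9y − 2 − 6x)    [combine like terms]
= 486y^3 + 108y^2 + 324xy^2 − 243xy^2 − 54xy − 162x^2y + 243y^2 + 54y + 162xy − 54x^2y − 12x^2 − 36x^3 − 297xy − 66x − 198x^2 − 135y − 30 − 90x    [distributive law]
= 486y^3 + 351y^2 + 81xy^2 − 189xy − 216x^2y − 81y − 210x^2 − 36x^3 − 156x − 30    [combine like terms]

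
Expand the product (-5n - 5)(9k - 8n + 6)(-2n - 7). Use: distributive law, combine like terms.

90kn² + 405kn - 80n³ - 300n² - 10n + 315k + 210

(-5n - 5)(9k - 8n + 6)(-2n - 7)
= (-45kn + 40n² - 30n - 45k + 40n - 30)(-2n - 7)    [distributive law]
= (-45kn + 40n² + 10n - 45k - 30)(-2n - 7)    [combine like terms]
= 90kn² + 315kn - 80n³ - 280n² - 20n² - 70n + 90kn + 315k + 60n + 210    [distributive law]
= 90kn² + 405kn - 80n³ - 300n² - 10n + 315k + 210    [combine like terms]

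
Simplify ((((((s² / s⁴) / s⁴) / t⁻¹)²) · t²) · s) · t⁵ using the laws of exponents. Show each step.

s⁻¹¹t⁹

((((((s² / s⁴) / s⁴) / t⁻¹)²) · t²) · s) · t⁵
= ((((((s² / s⁴) / s⁴)²) / ((t⁻¹)²)) · t²) · s) · t⁵    [power of a quotient]
= ((((((s² / s⁴)²) / ((s⁴)²)) / ((t⁻¹)²)) · t²) · s) · t⁵    [power of a quotient]
= (((((((s²)²) / ((s⁴)²)) / ((s⁴)²)) / ((t⁻¹)²)) · t²) · s) · t⁵    [power of a quotient]
= (((((s⁴ / ((s⁴)²)) / ((s⁴)²)) / ((t⁻¹)²)) · t²) · s) · t⁵    [power of a power]
= (((((s⁴ / s⁸) / ((s⁴)²)) / ((t⁻¹)²)) · t²) · s) · t⁵    [power of a power]
= ((((s⁻⁴ / ((s⁴)²)) / ((t⁻¹)²)) · t²) · s) · t⁵    [quotient of powers]
= ((((s⁻⁴ / s⁸) / ((t⁻¹)²)) · t²) · s) · t⁵    [power of a power]
= (((s⁻¹² / ((t⁻¹)²)) · t²) · s) · t⁵    [quotient of powers]
= (((s⁻¹² / t⁻²) · t²) · s) · t⁵    [power of a power]
= s⁻¹¹t⁹    [quotient of powers; product of powers]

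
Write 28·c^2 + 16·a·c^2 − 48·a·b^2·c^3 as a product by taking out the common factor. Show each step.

28·c^2 + 16·a·c^2 − 48·a·b^2·c^3
= 4(7·c^2 + 4·a·c^2 − 12·a·b^2·c^3)    [factor out 4]
= 4·c^2(7 + 4·a − 12·a·b^2·c)    [factor out c^2]

4·c^2(7 + 4·a − 12·a·b^2·c)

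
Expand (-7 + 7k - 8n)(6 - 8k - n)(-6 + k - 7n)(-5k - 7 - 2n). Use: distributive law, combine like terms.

(-7 + 7k - 8n)(6 - 8k - n)(-6 + k - 7n)(-5k - 7 - 2n)
= (-42 + 56k + 7n + 42k - 56k² - 7kn - 48n + 64kn + 8n²)(-6 + k - 7n)(-5k - 7 - 2n)    [distributive law]
= (-42 + 98k - 41n - 56k² + 57kn + 8n²)(-6 + k - 7n)(-5k - 7 - 2n)    [combine like terms]
= (252 - 42k + 294n - 588k + 98k² - 686kn + 246n - 41kn + 287n² + 336k² - 56k³ + 392k²n - 342kn + 57k²n - 399kn² - 48n² + 8kn² - 56n³)(-5k - 7 - 2n)    [distributive law]
= (252 - 630k + 540n + 434k² - 1069kn + 239n² - 56k³ + 449k²n - 391kn² - 56n³)(-5k - 7 - 2n)    [combine like terms]
= -1260k - 1764 - 504n + 3150k² + 4410k + 1260kn - 2700kn - 3780n - 1080n² - 2170k³ - 3038k² - 868k²n + 5345k²n + 7483kn + 2138kn² - 1195kn² - 1673n² - 478n³ + 280k⁴ + 392k³ + 112k³n - 2245k³n - 3143k²n - 898k²n² + 1955k²n² + 2737kn² + 782kn³ + 280kn³ + 392n³ + 112n⁴    [distributive law]
= 3150k - 1764 - 4284n + 112k² + 6043kn - 2753n² - 1778k³ + 1334k²n + 3680kn² - 86n³ + 280k⁴ - 2133k³n + 1057k²n² + 1062kn³ + 112n⁴    [combine like terms]

3150k - 1764 - 4284n + 112k² + 6043kn - 2753n² - 1778k³ + 1334k²n + 3680kn² - 86n³ + 280k⁴ - 2133k³n + 1057k²n² + 1062kn³ + 112n⁴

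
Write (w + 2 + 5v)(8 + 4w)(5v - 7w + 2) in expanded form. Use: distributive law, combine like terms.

(w + 2 + 5v)(8 + 4w)(5v - 7w + 2)
= (8w + 4w^2 + 16 + 8w + 40v + 20vw)(5v - 7w + 2)    [distributive law]
= (16w + 4w^2 + 16 + 40v + 20vw)(5v - 7w + 2)    [combine like terms]
= 80vw - 112w^2 + 32w + 20vw^2 - 28w^3 + 8w^2 + 80v - 112w + 32 + 200v^2 - 280vw + 80v + 100v^2w - 140vw^2 + 40vw    [distributive law]
= -160vw - 104w^2 - 80w - 120vw^2 - 28w^3 + 160v + 32 + 200v^2 + 100v^2w    [combine like terms]

-160vw - 104w^2 - 80w - 120vw^2 - 28w^3 + 160v + 32 + 200v^2 + 100v^2w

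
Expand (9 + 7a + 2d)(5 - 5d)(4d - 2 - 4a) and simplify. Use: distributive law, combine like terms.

250d - 90 - 250a - 120d^2 + 350ad - 140a^2 - 100ad^2 + 140a^2d - 40d^3

(9 + 7a + 2d)(5 - 5d)(4d - 2 - 4a)
= (45 - 45d + 35a - 35ad + 10d - 10d^2)(4d - 2 - 4a)    [distributive law]
= (45 - 35d + 35a - 35ad - 10d^2)(4d - 2 - 4a)    [combine like terms]
= 180d - 90 - 180a - 140d^2 + 70d + 140ad + 140ad - 70a - 140a^2 - 140ad^2 + 70ad + 140a^2d - 40d^3 + 20d^2 + 40ad^2    [distributive law]
= 250d - 90 - 250a - 120d^2 + 350ad - 140a^2 - 100ad^2 + 140a^2d - 40d^3    [combine like terms]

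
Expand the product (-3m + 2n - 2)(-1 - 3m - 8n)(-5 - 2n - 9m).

(-3m + 2n - 2)(-1 - 3m - 8n)(-5 - 2n - 9m)
= (3m + 9m^2 + 24mn - 2n - 6mn - 16n^2 + 2 + 6m + 16n)(-5 - 2n - 9m)    [distributive law]
= (9m + 9m^2 + 18mn + 14n - 16n^2 + 2)(-5 - 2n - 9m)    [combine like terms]
= -45m - 18mn - 81m^2 - 45m^2 - 18m^2n - 81m^3 - 90mn - 36mn^2 - 162m^2n - 70n - 28n^2 - 126mn + 80n^2 + 32n^3 + 144mn^2 - 10 - 4n - 18m    [distributive law]
= -63m - 234mn - 126m^2 - 180m^2n - 81m^3 + 108mn^2 - 74n + 52n^2 + 32n^3 - 10    [combine like terms]

-63m - 234mn - 126m^2 - 180m^2n - 81m^3 + 108mn^2 - 74n + 52n^2 + 32n^3 - 10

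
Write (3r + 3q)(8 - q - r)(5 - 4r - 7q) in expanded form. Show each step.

(3r + 3q)(8 - q - r)(5 - 4r - 7q)
= (24r - 3qr - 3r² + 24q - 3q² - 3qr)(5 - 4r - 7q)    [distributive law]
= (24r - 6qr - 3r² + 24q - 3q²)(5 - 4r - 7q)    [combine like terms]
= 120r - 96r² - 168qr - 30qr + 24qr² + 42q²r - 15r² + 12r³ + 21qr² + 120q - 96qr - 168q² - 15q² + 12q²r + 21q³    [distributive law]
= 120r - 111r² - 294qr + 45qr² + 54q²r + 12r³ + 120q - 183q² + 21q³    [combine like terms]

120r - 111r² - 294qr + 45qr² + 54q²r + 12r³ + 120q - 183q² + 21q³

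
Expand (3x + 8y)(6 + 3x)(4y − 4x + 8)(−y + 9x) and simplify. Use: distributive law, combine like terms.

(3x + 8y)(6 + 3x)(4y − 4x + 8)(−y + 9x)
= (18x + 9x^2 + 48y + 24xy)(4y − 4x + 8)(−y + 9x)    [distributive law]
= (72xy − 72x^2 + 144x + 36x^2y − 36x^3 + 72x^2 + 192y^2 − 192xy + 384y + 96xy^2 − 96x^2y + 192xy)(−y + 9x)    [distributive law]
= (72xy + 144x − 60x^2y − 36x^3 + 192y^2 + 384y + 96xy^2)(−y + 9x)    [combine like terms]
= −72xy^2 + 648x^2y − 144xy + 1296x^2 + 60x^2y^2 − 540x^3y + 36x^3y − 324x^4 − 192y^3 + 1728xy^2 − 384y^2 + 3456xy − 96xy^3 + 864x^2y^2    [distributive law]
= 1656xy^2 + 648x^2y + 3312xy + 1296x^2 + 924x^2y^2 − 504x^3y − 324x^4 − 192y^3 − 384y^2 − 96xy^3    [combine like terms]

1656xy^2 + 648x^2y + 3312xy + 1296x^2 + 924x^2y^2 − 504x^3y − 324x^4 − 192y^3 − 384y^2 − 96xy^3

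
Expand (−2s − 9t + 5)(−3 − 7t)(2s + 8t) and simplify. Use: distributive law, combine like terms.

12s² + 32st + 28s²t + 238st² − 64t² + 504t³ − 30s − 120t

(−2s − 9t + 5)(−3 − 7t)(2s + 8t)
= (6s + 14st + 27t + 63t² − 15 − 35t)(2s + 8t)    [distributive law]
= (6s + 14st − 8t + 63t² − 15)(2s + 8t)    [combine like terms]
= 12s² + 48st + 28s²t + 112st² − 16st − 64t² + 126st² + 504t³ − 30s − 120t    [distributive law]
= 12s² + 32st + 28s²t + 238st² − 64t² + 504t³ − 30s − 120t    [combine like terms]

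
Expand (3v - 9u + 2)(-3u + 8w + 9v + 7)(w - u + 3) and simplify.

(3v - 9u + 2)(-3u + 8w + 9v + 7)(w - u + 3)
= (-9uv + 24vw + 27v^2 + 21v + 27u^2 - 72uw - 81uv - 63u - 6u + 16w + 18v + 14)(w - u + 3)    [distributive law]
= (-90uv + 24vw + 27v^2 + 39v + 27u^2 - 72uw - 69u + 16w + 14)(w - u + 3)    [combine like terms]
= -90uvw + 90u^2v - 270uv + 24vw^2 - 24uvw + 72vw + 27v^2w - 27uv^2 + 81v^2 + 39vw - 39uv + 117v + 27u^2w - 27u^3 + 81u^2 - 72uw^2 + 72u^2w - 216uw - 69uw + 69u^2 - 207u + 16w^2 - 16uw + 48w + 14w - 14u + 42    [distributive law]
= -114uvw + 90u^2v - 309uv + 24vw^2 + 111vw + 27v^2w - 27uv^2 + 81v^2 + 117v + 99u^2w - 27u^3 + 150u^2 - 72uw^2 - 301uw - 221u + 16w^2 + 62w + 42    [combine like terms]

-114uvw + 90u^2v - 309uv + 24vw^2 + 111vw + 27v^2w - 27uv^2 + 81v^2 + 117v + 99u^2w - 27u^3 + 150u^2 - 72uw^2 - 301uw - 221u + 16w^2 + 62w + 42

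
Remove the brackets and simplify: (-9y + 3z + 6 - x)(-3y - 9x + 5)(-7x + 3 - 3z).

(-9y + 3z + 6 - x)(-3y - 9x + 5)(-7x + 3 - 3z)
= (27y^2 + 81xy - 45y - 9yz - 27xz + 15z - 18y - 54x + 30 + 3xy + 9x^2 - 5x)(-7x + 3 - 3z)    [distributive law]
= (27y^2 + 84xy - 63y - 9yz - 27xz + 15z - 59x + 30 + 9x^2)(-7x + 3 - 3z)    [combine like terms]
= -189xy^2 + 81y^2 - 81y^2z - 588x^2y + 252xy - 252xyz + 441xy - 189y + 189yz + 63xyz - 27yz + 27yz^2 + 189x^2z - 81xz + 81xz^2 - 105xz + 45z - 45z^2 + 413x^2 - 177x + 177xz - 210x + 90 - 90z - 63x^3 + 27x^2 - 27x^2z    [distributive law]
= -189xy^2 + 81y^2 - 81y^2z - 588x^2y + 693xy - 189xyz - 189y + 162yz + 27yz^2 + 162x^2z - 9xz + 81xz^2 - 45z - 45z^2 + 440x^2 - 387x + 90 - 63x^3    [combine like terms]

-189xy^2 + 81y^2 - 81y^2z - 588x^2y + 693xy - 189xyz - 189y + 162yz + 27yz^2 + 162x^2z - 9xz + 81xz^2 - 45z - 45z^2 + 440x^2 - 387x + 90 - 63x^3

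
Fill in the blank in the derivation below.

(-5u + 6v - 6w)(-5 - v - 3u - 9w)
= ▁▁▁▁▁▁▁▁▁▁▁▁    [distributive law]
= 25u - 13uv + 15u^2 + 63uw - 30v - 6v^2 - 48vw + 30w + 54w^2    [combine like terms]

After distributive law, the bracketed line is:

25u + 5uv + 15u^2 + 45uw - 30v - 6v^2 - 18uv - 54vw + 30w + 6vw + 18uw + 54w^2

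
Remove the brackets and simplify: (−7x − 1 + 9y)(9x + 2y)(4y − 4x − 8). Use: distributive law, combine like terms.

−520x^2y + 252x^3 + 540x^2 + 196xy^2 − 564xy + 72x − 152y^2 + 16y + 72y^3

(−7x − 1 + 9y)(9x + 2y)(4y − 4x − 8)
= (−63x^2 − 14xy − 9x − 2y + 81xy + 18y^2)(4y − 4x − 8)    [distributive law]
= (−63x^2 + 67xy − 9x − 2y + 18y^2)(4y − 4x − 8)    [combine like terms]
= −252x^2y + 252x^3 + 504x^2 + 268xy^2 − 268x^2y − 536xy − 36xy + 36x^2 + 72x − 8y^2 + 8xy + 16y + 72y^3 − 72xy^2 − 144y^2    [distributive law]
= −520x^2y + 252x^3 + 540x^2 + 196xy^2 − 564xy + 72x − 152y^2 + 16y + 72y^3    [combine like terms]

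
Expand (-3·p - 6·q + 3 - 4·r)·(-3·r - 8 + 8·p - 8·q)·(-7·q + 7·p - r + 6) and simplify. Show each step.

(-3·p - 6·q + 3 - 4·r)·(-3·r - 8 + 8·p - 8·q)·(-7·q + 7·p - r + 6)
= (9·p·r + 24·p - 24·p² + 24·p·q + 18·q·r + 48·q - 48·p·q + 48·q² - 9·r - 24 + 24·p - 24·q + 12·r² + 32·r - 32·p·r + 32·q·r)·(-7·q + 7·p - r + 6)    [distributive law]
= (-23·p·r + 48·p - 24·p² - 24·p·q + 50·q·r + 24·q + 48·q² + 23·r - 24 + 12·r²)·(-7·q + 7·p - r + 6)    [combine like terms]
= 161·p·q·r - 161·p²·r + 23·p·r² - 138·p·r - 336·p·q + 336·p² - 48·p·r + 288·p + 168·p²·q - 168·p³ + 24·p²·r - 144·p² + 168·p·q² - 168·p²·q + 24·p·q·r - 144·p·q - 350·q²·r + 350·p·q·r - 50·q·r² + 300·q·r - 168·q² + 168·p·q - 24·q·r + 144·q - 336·q³ + 336·p·q² - 48·q²·r + 288·q² - 161·q·r + 161·p·r - 23·r² + 138·r + 168·q - 168·p + 24·r - 144 - 84·q·r² + 84·p·r² - 12·r³ + 72·r²    [distributive law]
= 535·p·q·r - 137·p²·r + 107·p·r² - 25·p·r - 312·p·q + 192·p² + 120·p - 168·p³ + 504·p·q² - 398·q²·r - 134·q·r² + 115·q·r + 120·q² + 312·q - 336·q³ + 49·r² + 162·r - 144 - 12·r³    [combine like terms]

535·p·q·r - 137·p²·r + 107·p·r² - 25·p·r - 312·p·q + 192·p² + 120·p - 168·p³ + 504·p·q² - 398·q²·r - 134·q·r² + 115·q·r + 120·q² + 312·q - 336·q³ + 49·r² + 162·r - 144 - 12·r³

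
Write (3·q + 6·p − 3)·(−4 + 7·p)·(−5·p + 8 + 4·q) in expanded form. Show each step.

(3·q + 6·p − 3)·(−4 + 7·p)·(−5·p + 8 + 4·q)
= (−12·q + 21·p·q − 24·p + 42·p^2 + 12 − 21·p)·(−5·p + 8 + 4·q)    [distributive law]
= (−12·q + 21·p·q − 45·p + 42·p^2 + 12)·(−5·p + 8 + 4·q)    [combine like terms]
= 60·p·q − 96·q − 48·q^2 − 105·p^2·q + 168·p·q + 84·p·q^2 + 225·p^2 − 360·p − 180·p·q − 210·p^3 + 336·p^2 + 168·p^2·q − 60·p + 96 + 48·q    [distributive law]
= 48·p·q − 48·q − 48·q^2 + 63·p^2·q + 84·p·q^2 + 561·p^2 − 420·p − 210·p^3 + 96    [combine like terms]

48·p·q − 48·q − 48·q^2 + 63·p^2·q + 84·p·q^2 + 561·p^2 − 420·p − 210·p^3 + 96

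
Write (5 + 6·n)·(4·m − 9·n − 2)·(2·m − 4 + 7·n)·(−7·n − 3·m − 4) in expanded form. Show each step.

(5 + 6·n)·(4·m − 9·n − 2)·(2·m − 4 + 7·n)·(−7·n − 3·m − 4)
= (20·m − 45·n − 10 + 24·m·n − 54·n² − 12·n)·(2·m − 4 + 7·n)·(−7·n − 3·m − 4)    [distributive law]
= (20·m − 57·n − 10 + 24·m·n − 54·n²)·(2·m − 4 + 7·n)·(−7·n − 3·m − 4)    [combine like terms]
= (40·m² − 80·m + 140·m·n − 114·m·n + 228·n − 399·n² − 20·m + 40 − 70·n + 48·m²·n − 96·m·n + 168·m·n² − 108·m·n² + 216·n² − 378·n³)·(−7·n − 3·m − 4)    [distributive law]
= (40·m² − 100·m − 70·m·n + 158·n − 183·n² + 40 + 48·m²·n + 60·m·n² − 378·n³)·(−7·n − 3·m − 4)    [combine like terms]
= −280·m²·n − 120·m³ − 160·m² + 700·m·n + 300·m² + 400·m + 490·m·n² + 210·m²·n + 280·m·n − 1106·n² − 474·m·n − 632·n + 1281·n³ + 549·m·n² + 732·n² − 280·n − 120·m − 160 − 336·m²·n² − 144·m³·n − 192·m²·n − 420·m·n³ − 180·m²·n² − 240·m·n² + 2646·n⁴ + 1134·m·n³ + 1512·n³    [distributive law]
= −262·m²·n − 120·m³ + 140·m² + 506·m·n + 280·m + 799·m·n² − 374·n² − 912·n + 2793·n³ − 160 − 516·m²·n² − 144·m³·n + 714·m·n³ + 2646·n⁴    [combine like terms]

−262·m²·n − 120·m³ + 140·m² + 506·m·n + 280·m + 799·m·n² − 374·n² − 912·n + 2793·n³ − 160 − 516·m²·n² − 144·m³·n + 714·m·n³ + 2646·n⁴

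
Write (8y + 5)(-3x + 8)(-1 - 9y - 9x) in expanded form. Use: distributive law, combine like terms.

(8y + 5)(-3x + 8)(-1 - 9y - 9x)
= (-24xy + 64y - 15x + 40)(-1 - 9y - 9x)    [distributive law]
= 24xy + 216xy^2 + 216x^2y - 64y - 576y^2 - 576xy + 15x + 135xy + 135x^2 - 40 - 360y - 360x    [distributive law]
= -417xy + 216xy^2 + 216x^2y - 424y - 576y^2 - 345x + 135x^2 - 40    [combine like terms]

-417xy + 216xy^2 + 216x^2y - 424y - 576y^2 - 345x + 135x^2 - 40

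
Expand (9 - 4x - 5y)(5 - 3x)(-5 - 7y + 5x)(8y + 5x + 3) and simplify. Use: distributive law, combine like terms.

(9 - 4x - 5y)(5 - 3x)(-5 - 7y + 5x)(8y + 5x + 3)
= (45 - 27x - 20x + 12x^2 - 25y + 15xy)(-5 - 7y + 5x)(8y + 5x + 3)    [distributive law]
= (45 - 47x + 12x^2 - 25y + 15xy)(-5 - 7y + 5x)(8y + 5x + 3)    [combine like terms]
= (-225 - 315y + 225x + 235x + 329xy - 235x^2 - 60x^2 - 84x^2y + 60x^3 + 125y + 175y^2 - 125xy - 75xy - 105xy^2 + 75x^2y)(8y + 5x + 3)    [distributive law]
= (-225 - 190y + 460x + 129xy - 295x^2 - 9x^2y + 60x^3 + 175y^2 - 105xy^2)(8y + 5x + 3)    [combine like terms]
= -1800y - 1125x - 675 - 1520y^2 - 950xy - 570y + 3680xy + 2300x^2 + 1380x + 1032xy^2 + 645x^2y + 387xy - 2360x^2y - 1475x^3 - 885x^2 - 72x^2y^2 - 45x^3y - 27x^2y + 480x^3y + 300x^4 + 180x^3 + 1400y^3 + 875xy^2 + 525y^2 - 840xy^3 - 525x^2y^2 - 315xy^2    [distributive law]
= -2370y + 255x - 675 - 995y^2 + 3117xy + 1415x^2 + 1592xy^2 - 1742x^2y - 1295x^3 - 597x^2y^2 + 435x^3y + 300x^4 + 1400y^3 - 840xy^3    [combine like terms]

-2370y + 255x - 675 - 995y^2 + 3117xy + 1415x^2 + 1592xy^2 - 1742x^2y - 1295x^3 - 597x^2y^2 + 435x^3y + 300x^4 + 1400y^3 - 840xy^3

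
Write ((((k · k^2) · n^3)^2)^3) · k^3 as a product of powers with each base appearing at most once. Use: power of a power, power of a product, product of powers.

k^21n^18

((((k · k^2) · n^3)^2)^3) · k^3
= (((k · k^2) · n^3)^6) · k^3    [power of a power]
= (((k · k^2)^6) · ((n^3)^6)) · k^3    [power of a product]
= (((k^6) · ((k^2)^6)) · ((n^3)^6)) · k^3    [power of a product]
= ((k^6 · k^12) · ((n^3)^6)) · k^3    [power of a power]
= (k^18 · ((n^3)^6)) · k^3    [product of powers]
= (k^18 · n^18) · k^3    [power of a power]
= k^21n^18    [product of powers]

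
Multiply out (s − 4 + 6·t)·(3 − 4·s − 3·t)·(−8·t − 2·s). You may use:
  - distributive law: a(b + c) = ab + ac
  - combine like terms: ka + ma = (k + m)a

−212·s·t − 38·s^2 + 86·s^2·t + 8·s^3 + 252·s·t^2 + 96·t + 24·s − 240·t^2 + 144·t^3

(s − 4 + 6·t)·(3 − 4·s − 3·t)·(−8·t − 2·s)
= (3·s − 4·s^2 − 3·s·t − 12 + 16·s + 12·t + 18·t − 24·s·t − 18·t^2)·(−8·t − 2·s)    [distributive law]
= (19·s − 4·s^2 − 27·s·t − 12 + 30·t − 18·t^2)·(−8·t − 2·s)    [combine like terms]
= −152·s·t − 38·s^2 + 32·s^2·t + 8·s^3 + 216·s·t^2 + 54·s^2·t + 96·t + 24·s − 240·t^2 − 60·s·t + 144·t^3 + 36·s·t^2    [distributive law]
= −212·s·t − 38·s^2 + 86·s^2·t + 8·s^3 + 252·s·t^2 + 96·t + 24·s − 240·t^2 + 144·t^3    [combine like terms]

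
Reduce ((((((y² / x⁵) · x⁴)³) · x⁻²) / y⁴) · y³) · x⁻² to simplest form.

((((((y² / x⁵) · x⁴)³) · x⁻²) / y⁴) · y³) · x⁻²
= ((((((y² / x⁵)³) · ((x⁴)³)) · x⁻²) / y⁴) · y³) · x⁻²    [power of a product]
= (((((((y²)³) / ((x⁵)³)) · ((x⁴)³)) · x⁻²) / y⁴) · y³) · x⁻²    [power of a quotient]
= (((((y⁶ / ((x⁵)³)) · ((x⁴)³)) · x⁻²) / y⁴) · y³) · x⁻²    [power of a power]
= (((((y⁶ / x¹⁵) · ((x⁴)³)) · x⁻²) / y⁴) · y³) · x⁻²    [power of a power]
= (((((y⁶ / x¹⁵) · x¹²) · x⁻²) / y⁴) · y³) · x⁻²    [power of a power]
= x⁻⁷y⁵    [quotient of powers; product of powers]

x⁻⁷y⁵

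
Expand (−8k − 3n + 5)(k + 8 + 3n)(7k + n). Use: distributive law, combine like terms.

(−8k − 3n + 5)(k + 8 + 3n)(7k + n)
= (−8k² − 64k − 24kn − 3kn − 24n − 9n² + 5k + 40 + 15n)(7k + n)    [distributive law]
= (−8k² − 59k − 27kn − 9n − 9n² + 40)(7k + n)    [combine like terms]
= −56k³ − 8k²n − 413k² − 59kn − 189k²n − 27kn² − 63kn − 9n² − 63kn² − 9n³ + 280k + 40n    [distributive law]
= −56k³ − 197k²n − 413k² − 122kn − 90kn² − 9n² − 9n³ + 280k + 40n    [combine like terms]

−56k³ − 197k²n − 413k² − 122kn − 90kn² − 9n² − 9n³ + 280k + 40n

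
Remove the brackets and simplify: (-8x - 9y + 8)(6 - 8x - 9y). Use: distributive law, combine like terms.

(-8x - 9y + 8)(6 - 8x - 9y)
= -48x + 64x^2 + 72xy - 54y + 72xy + 81y^2 + 48 - 64x - 72y    [distributive law]
= -112x + 64x^2 + 144xy - 126y + 81y^2 + 48    [combine like terms]

-112x + 64x^2 + 144xy - 126y + 81y^2 + 48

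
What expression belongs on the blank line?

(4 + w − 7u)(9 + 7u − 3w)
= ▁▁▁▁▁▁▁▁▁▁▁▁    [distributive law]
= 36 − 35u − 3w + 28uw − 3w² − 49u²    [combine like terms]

Applying distributive law to the line above:

36 + 28u − 12w + 9w + 7uw − 3w² − 63u − 49u² + 21uw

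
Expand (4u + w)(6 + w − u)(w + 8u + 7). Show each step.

(4u + w)(6 + w − u)(w + 8u + 7)
= (24u + 4uw − 4u² + 6w + w² − uw)(w + 8u + 7)    [distributive law]
= (24u + 3uw − 4u² + 6w + w²)(w + 8u + 7)    [combine like terms]
= 24uw + 192u² + 168u + 3uw² + 24u²w + 21uw − 4u²w − 32u³ − 28u² + 6w² + 48uw + 42w + w³ + 8uw² + 7w²    [distributive law]
= 93uw + 164u² + 168u + 11uw² + 20u²w − 32u³ + 13w² + 42w + w³    [combine like terms]

93uw + 164u² + 168u + 11uw² + 20u²w − 32u³ + 13w² + 42w + w³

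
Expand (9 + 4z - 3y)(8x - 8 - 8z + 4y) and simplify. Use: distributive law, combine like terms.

72x - 72 - 104z + 60y + 32xz - 32z² + 40yz - 24xy - 12y²

(9 + 4z - 3y)(8x - 8 - 8z + 4y)
= 72x - 72 - 72z + 36y + 32xz - 32z - 32z² + 16yz - 24xy + 24y + 24yz - 12y²    [distributive law]
= 72x - 72 - 104z + 60y + 32xz - 32z² + 40yz - 24xy - 12y²    [combine like terms]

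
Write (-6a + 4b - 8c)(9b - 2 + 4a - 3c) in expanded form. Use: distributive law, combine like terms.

-38ab + 12a - 24a² - 14ac + 36b² - 8b - 84bc + 16c + 24c²

(-6a + 4b - 8c)(9b - 2 + 4a - 3c)
= -54ab + 12a - 24a² + 18ac + 36b² - 8b + 16ab - 12bc - 72bc + 16c - 32ac + 24c²    [distributive law]
= -38ab + 12a - 24a² - 14ac + 36b² - 8b - 84bc + 16c + 24c²    [combine like terms]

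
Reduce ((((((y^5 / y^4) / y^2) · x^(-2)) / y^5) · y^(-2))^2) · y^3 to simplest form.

((((((y^5 / y^4) / y^2) · x^(-2)) / y^5) · y^(-2))^2) · y^3
= ((((((y^5 / y^4) / y^2) · x^(-2)) / y^5)^2) · ((y^(-2))^2)) · y^3    [power of a product]
= ((((((y^5 / y^4) / y^2) · x^(-2))^2) / ((y^5)^2)) · ((y^(-2))^2)) · y^3    [power of a quotient]
= ((((((y^5 / y^4) / y^2)^2) · ((x^(-2))^2)) / ((y^5)^2)) · ((y^(-2))^2)) · y^3    [power of a product]
= ((((((y^5 / y^4)^2) / ((y^2)^2)) · ((x^(-2))^2)) / ((y^5)^2)) · ((y^(-2))^2)) · y^3    [power of a quotient]
= (((((((y^5)^2) / ((y^4)^2)) / ((y^2)^2)) · ((x^(-2))^2)) / ((y^5)^2)) · ((y^(-2))^2)) · y^3    [power of a quotient]
= (((((y^10 / ((y^4)^2)) / ((y^2)^2)) · ((x^(-2))^2)) / ((y^5)^2)) · ((y^(-2))^2)) · y^3    [power of a power]
= (((((y^10 / y^8) / ((y^2)^2)) · ((x^(-2))^2)) / ((y^5)^2)) · ((y^(-2))^2)) · y^3    [power of a power]
= ((((y^2 / ((y^2)^2)) · ((x^(-2))^2)) / ((y^5)^2)) · ((y^(-2))^2)) · y^3    [quotient of powers]
= ((((y^2 / y^4) · ((x^(-2))^2)) / ((y^5)^2)) · ((y^(-2))^2)) · y^3    [power of a power]
= (((y^(-2) · ((x^(-2))^2)) / ((y^5)^2)) · ((y^(-2))^2)) · y^3    [quotient of powers]
= (((y^(-2) · x^(-4)) / ((y^5)^2)) · ((y^(-2))^2)) · y^3    [power of a power]
= (((y^(-2) · x^(-4)) / y^10) · ((y^(-2))^2)) · y^3    [power of a power]
= (((y^(-2) · x^(-4)) / y^10) · y^(-4)) · y^3    [power of a power]
= x^(-4)·y^(-13)    [quotient of powers; product of powers]

x^(-4)·y^(-13)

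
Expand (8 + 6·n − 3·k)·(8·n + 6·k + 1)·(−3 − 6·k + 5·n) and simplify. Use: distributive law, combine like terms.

(8 + 6·n − 3·k)·(8·n + 6·k + 1)·(−3 − 6·k + 5·n)
= (64·n + 48·k + 8 + 48·n² + 36·k·n + 6·n − 24·k·n − 18·k² − 3·k)·(−3 − 6·k + 5·n)    [distributive law]
= (70·n + 45·k + 8 + 48·n² + 12·k·n − 18·k²)·(−3 − 6·k + 5·n)    [combine like terms]
= −210·n − 420·k·n + 350·n² − 135·k − 270·k² + 225·k·n − 24 − 48·k + 40·n − 144·n² − 288·k·n² + 240·n³ − 36·k·n − 72·k²·n + 60·k·n² + 54·k² + 108·k³ − 90·k²·n    [distributive law]
= −170·n − 231·k·n + 206·n² − 183·k − 216·k² − 24 − 228·k·n² + 240·n³ − 162·k²·n + 108·k³    [combine like terms]

−170·n − 231·k·n + 206·n² − 183·k − 216·k² − 24 − 228·k·n² + 240·n³ − 162·k²·n + 108·k³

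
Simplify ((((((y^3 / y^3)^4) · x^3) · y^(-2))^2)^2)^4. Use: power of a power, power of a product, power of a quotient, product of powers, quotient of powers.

((((((y^3 / y^3)^4) · x^3) · y^(-2))^2)^2)^4
= (((((y^3 / y^3)^4) · x^3) · y^(-2))^2)^8    [power of a power]
= ((((y^3 / y^3)^4) · x^3) · y^(-2))^16    [power of a power]
= ((((y^3 / y^3)^4) · x^3)^16) · ((y^(-2))^16)    [power of a product]
= ((((y^3 / y^3)^4)^16) · ((x^3)^16)) · ((y^(-2))^16)    [power of a product]
= (((y^3 / y^3)^64) · ((x^3)^16)) · ((y^(-2))^16)    [power of a power]
= ((((y^3)^64) / ((y^3)^64)) · ((x^3)^16)) · ((y^(-2))^16)    [power of a quotient]
= ((y^192 / ((y^3)^64)) · ((x^3)^16)) · ((y^(-2))^16)    [power of a power]
= ((y^192 / y^192) · ((x^3)^16)) · ((y^(-2))^16)    [power of a power]
= (y^0 · ((x^3)^16)) · ((y^(-2))^16)    [quotient of powers]
= (y^0 · x^48) · ((y^(-2))^16)    [power of a power]
= (y^0 · x^48) · y^(-32)    [power of a power]
= x^48y^(-32)    [product of powers]

x^48y^(-32)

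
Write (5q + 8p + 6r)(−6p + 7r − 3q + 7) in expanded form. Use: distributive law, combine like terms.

(5q + 8p + 6r)(−6p + 7r − 3q + 7)
= −30pq + 35qr − 15q^2 + 35q − 48p^2 + 56pr − 24pq + 56p − 36pr + 42r^2 − 18qr + 42r    [distributive law]
= −54pq + 17qr − 15q^2 + 35q − 48p^2 + 20pr + 56p + 42r^2 + 42r    [combine like terms]

−54pq + 17qr − 15q^2 + 35q − 48p^2 + 20pr + 56p + 42r^2 + 42r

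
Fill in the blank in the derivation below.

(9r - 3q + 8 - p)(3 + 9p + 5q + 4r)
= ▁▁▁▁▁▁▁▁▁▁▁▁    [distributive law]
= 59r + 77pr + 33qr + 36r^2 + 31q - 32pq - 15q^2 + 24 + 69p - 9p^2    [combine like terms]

By distributive law:

27r + 81pr + 45qr + 36r^2 - 9q - 27pq - 15q^2 - 12qr + 24 + 72p + 40q + 32r - 3p - 9p^2 - 5pq - 4pr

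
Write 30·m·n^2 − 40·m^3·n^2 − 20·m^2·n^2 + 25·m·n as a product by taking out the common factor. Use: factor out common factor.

5·m·n(6·n − 8·m^2·n − 4·m·n + 5)

30·m·n^2 − 40·m^3·n^2 − 20·m^2·n^2 + 25·m·n
= 5(6·m·n^2 − 8·m^3·n^2 − 4·m^2·n^2 + 5·m·n)    [factor out 5]
= 5·m·n(6·n − 8·m^2·n − 4·m·n + 5)    [factor out m·n]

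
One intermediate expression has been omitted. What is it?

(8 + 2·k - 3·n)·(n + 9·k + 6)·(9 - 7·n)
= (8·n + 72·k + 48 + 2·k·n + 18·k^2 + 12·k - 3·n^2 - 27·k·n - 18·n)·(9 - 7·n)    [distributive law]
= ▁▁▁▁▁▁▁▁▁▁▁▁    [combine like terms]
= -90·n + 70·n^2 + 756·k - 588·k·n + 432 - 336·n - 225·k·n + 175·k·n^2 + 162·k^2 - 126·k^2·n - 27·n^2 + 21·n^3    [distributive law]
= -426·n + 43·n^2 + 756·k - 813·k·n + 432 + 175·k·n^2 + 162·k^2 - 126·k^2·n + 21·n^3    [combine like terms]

Applying combine like terms to the line above:

(-10·n + 84·k + 48 - 25·k·n + 18·k^2 - 3·n^2)·(9 - 7·n)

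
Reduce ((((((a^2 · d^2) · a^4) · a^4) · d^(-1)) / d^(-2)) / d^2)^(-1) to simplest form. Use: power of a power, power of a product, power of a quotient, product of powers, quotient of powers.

a^(-10)·d^(-1)

((((((a^2 · d^2) · a^4) · a^4) · d^(-1)) / d^(-2)) / d^2)^(-1)
= ((((((a^2 · d^2) · a^4) · a^4) · d^(-1)) / d^(-2))^(-1)) / ((d^2)^(-1))    [power of a quotient]
= ((((((a^2 · d^2) · a^4) · a^4) · d^(-1))^(-1)) / ((d^(-2))^(-1))) / ((d^2)^(-1))    [power of a quotient]
= ((((((a^2 · d^2) · a^4) · a^4)^(-1)) · ((d^(-1))^(-1))) / ((d^(-2))^(-1))) / ((d^2)^(-1))    [power of a product]
= ((((((a^2 · d^2) · a^4)^(-1)) · ((a^4)^(-1))) · ((d^(-1))^(-1))) / ((d^(-2))^(-1))) / ((d^2)^(-1))    [power of a product]
= ((((((a^2 · d^2)^(-1)) · ((a^4)^(-1))) · ((a^4)^(-1))) · ((d^(-1))^(-1))) / ((d^(-2))^(-1))) / ((d^2)^(-1))    [power of a product]
= (((((((a^2)^(-1)) · ((d^2)^(-1))) · ((a^4)^(-1))) · ((a^4)^(-1))) · ((d^(-1))^(-1))) / ((d^(-2))^(-1))) / ((d^2)^(-1))    [power of a product]
= (((((a^(-2) · ((d^2)^(-1))) · ((a^4)^(-1))) · ((a^4)^(-1))) · ((d^(-1))^(-1))) / ((d^(-2))^(-1))) / ((d^2)^(-1))    [power of a power]
= (((((a^(-2) · d^(-2)) · ((a^4)^(-1))) · ((a^4)^(-1))) · ((d^(-1))^(-1))) / ((d^(-2))^(-1))) / ((d^2)^(-1))    [power of a power]
= (((((a^(-2) · d^(-2)) · a^(-4)) · ((a^4)^(-1))) · ((d^(-1))^(-1))) / ((d^(-2))^(-1))) / ((d^2)^(-1))    [power of a power]
= (((((a^(-2) · d^(-2)) · a^(-4)) · a^(-4)) · ((d^(-1))^(-1))) / ((d^(-2))^(-1))) / ((d^2)^(-1))    [power of a power]
= (((((a^(-2) · d^(-2)) · a^(-4)) · a^(-4)) · d) / ((d^(-2))^(-1))) / ((d^2)^(-1))    [power of a power]
= (((((a^(-2) · d^(-2)) · a^(-4)) · a^(-4)) · d) / d^2) / ((d^2)^(-1))    [power of a power]
= (((((a^(-2) · d^(-2)) · a^(-4)) · a^(-4)) · d) / d^2) / d^(-2)    [power of a power]
= a^(-10)·d^(-1)    [quotient of powers; product of powers]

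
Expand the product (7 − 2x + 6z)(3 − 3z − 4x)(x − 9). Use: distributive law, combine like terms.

(7 − 2x + 6z)(3 − 3z − 4x)(x − 9)
= (21 − 21z − 28x − 6x + 6xz + 8x^2 + 18z − 18z^2 − 24xz)(x − 9)    [distributive law]
= (21 − 3z − 34x − 18xz + 8x^2 − 18z^2)(x − 9)    [combine like terms]
= 21x − 189 − 3xz + 27z − 34x^2 + 306x − 18x^2z + 162xz + 8x^3 − 72x^2 − 18xz^2 + 162z^2    [distributive law]
= 327x − 189 + 159xz + 27z − 106x^2 − 18x^2z + 8x^3 − 18xz^2 + 162z^2    [combine like terms]

327x − 189 + 159xz + 27z − 106x^2 − 18x^2z + 8x^3 − 18xz^2 + 162z^2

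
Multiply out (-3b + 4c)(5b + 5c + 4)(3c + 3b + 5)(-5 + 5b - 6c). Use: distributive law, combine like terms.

1001b^2c + 120b^3c + 555b^2c^2 - 330b^3 - 225b^4 + 255b^2 + 143bc^2 - 150bc^3 + 575bc + 300b - 1188c^3 - 360c^4 - 1220c^2 - 400c

(-3b + 4c)(5b + 5c + 4)(3c + 3b + 5)(-5 + 5b - 6c)
= (-15b^2 - 15bc - 12b + 20bc + 20c^2 + 16c)(3c + 3b + 5)(-5 + 5b - 6c)    [distributive law]
= (-15b^2 + 5bc - 12b + 20c^2 + 16c)(3c + 3b + 5)(-5 + 5b - 6c)    [combine like terms]
= (-45b^2c - 45b^3 - 75b^2 + 15bc^2 + 15b^2c + 25bc - 36bc - 36b^2 - 60b + 60c^3 + 60bc^2 + 100c^2 + 48c^2 + 48bc + 80c)(-5 + 5b - 6c)    [distributive law]
= (-30b^2c - 45b^3 - 111b^2 + 75bc^2 + 37bc - 60b + 60c^3 + 148c^2 + 80c)(-5 + 5b - 6c)    [combine like terms]
= 150b^2c - 150b^3c + 180b^2c^2 + 225b^3 - 225b^4 + 270b^3c + 555b^2 - 555b^3 + 666b^2c - 375bc^2 + 375b^2c^2 - 450bc^3 - 185bc + 185b^2c - 222bc^2 + 300b - 300b^2 + 360bc - 300c^3 + 300bc^3 - 360c^4 - 740c^2 + 740bc^2 - 888c^3 - 400c + 400bc - 480c^2    [distributive law]
= 1001b^2c + 120b^3c + 555b^2c^2 - 330b^3 - 225b^4 + 255b^2 + 143bc^2 - 150bc^3 + 575bc + 300b - 1188c^3 - 360c^4 - 1220c^2 - 400c    [combine like terms]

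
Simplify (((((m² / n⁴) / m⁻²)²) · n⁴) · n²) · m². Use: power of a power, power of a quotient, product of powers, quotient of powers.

m¹⁰n⁻²

(((((m² / n⁴) / m⁻²)²) · n⁴) · n²) · m²
= (((((m² / n⁴)²) / ((m⁻²)²)) · n⁴) · n²) · m²    [power of a quotient]
= ((((((m²)²) / ((n⁴)²)) / ((m⁻²)²)) · n⁴) · n²) · m²    [power of a quotient]
= ((((m⁴ / ((n⁴)²)) / ((m⁻²)²)) · n⁴) · n²) · m²    [power of a power]
= ((((m⁴ / n⁸) / ((m⁻²)²)) · n⁴) · n²) · m²    [power of a power]
= ((((m⁴ / n⁸) / m⁻⁴) · n⁴) · n²) · m²    [power of a power]
= m¹⁰n⁻²    [quotient of powers; product of powers]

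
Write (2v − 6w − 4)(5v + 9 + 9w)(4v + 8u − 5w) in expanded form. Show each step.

(2v − 6w − 4)(5v + 9 + 9w)(4v + 8u − 5w)
= (10v^2 + 18v + 18vw − 30vw − 54w − 54w^2 − 20v − 36 − 36w)(4v + 8u − 5w)    [distributive law]
= (10v^2 − 2v − 12vw − 90w − 54w^2 − 36)(4v + 8u − 5w)    [combine like terms]
= 40v^3 + 80uv^2 − 50v^2w − 8v^2 − 16uv + 10vw − 48v^2w − 96uvw + 60vw^2 − 360vw − 720uw + 450w^2 − 216vw^2 − 432uw^2 + 270w^3 − 144v − 288u + 180w    [distributive law]
= 40v^3 + 80uv^2 − 98v^2w − 8v^2 − 16uv − 350vw − 96uvw − 156vw^2 − 720uw + 450w^2 − 432uw^2 + 270w^3 − 144v − 288u + 180w    [combine like terms]

40v^3 + 80uv^2 − 98v^2w − 8v^2 − 16uv − 350vw − 96uvw − 156vw^2 − 720uw + 450w^2 − 432uw^2 + 270w^3 − 144v − 288u + 180w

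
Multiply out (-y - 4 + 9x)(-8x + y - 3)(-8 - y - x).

(-y - 4 + 9x)(-8x + y - 3)(-8 - y - x)
= (8xy - y^2 + 3y + 32x - 4y + 12 - 72x^2 + 9xy - 27x)(-8 - y - x)    [distributive law]
= (17xy - y^2 - y + 5x + 12 - 72x^2)(-8 - y - x)    [combine like terms]
= -136xy - 17xy^2 - 17x^2y + 8y^2 + y^3 + xy^2 + 8y + y^2 + xy - 40x - 5xy - 5x^2 - 96 - 12y - 12x + 576x^2 + 72x^2y + 72x^3    [distributive law]
= -140xy - 16xy^2 + 55x^2y + 9y^2 + y^3 - 4y - 52x + 571x^2 - 96 + 72x^3    [combine like terms]

-140xy - 16xy^2 + 55x^2y + 9y^2 + y^3 - 4y - 52x + 571x^2 - 96 + 72x^3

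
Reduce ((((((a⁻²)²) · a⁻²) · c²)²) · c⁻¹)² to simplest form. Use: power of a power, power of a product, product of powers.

a⁻²⁴c⁶

((((((a⁻²)²) · a⁻²) · c²)²) · c⁻¹)²
= ((((((a⁻²)²) · a⁻²) · c²)²)²) · ((c⁻¹)²)    [power of a product]
= (((((a⁻²)²) · a⁻²) · c²)⁴) · ((c⁻¹)²)    [power of a power]
= (((((a⁻²)²) · a⁻²)⁴) · ((c²)⁴)) · ((c⁻¹)²)    [power of a product]
= (((((a⁻²)²)⁴) · ((a⁻²)⁴)) · ((c²)⁴)) · ((c⁻¹)²)    [power of a product]
= ((((a⁻²)⁸) · ((a⁻²)⁴)) · ((c²)⁴)) · ((c⁻¹)²)    [power of a power]
= ((a⁻¹⁶ · ((a⁻²)⁴)) · ((c²)⁴)) · ((c⁻¹)²)    [power of a power]
= ((a⁻¹⁶ · a⁻⁸) · ((c²)⁴)) · ((c⁻¹)²)    [power of a power]
= (a⁻²⁴ · ((c²)⁴)) · ((c⁻¹)²)    [product of powers]
= (a⁻²⁴ · c⁸) · ((c⁻¹)²)    [power of a power]
= (a⁻²⁴ · c⁸) · c⁻²    [power of a power]
= a⁻²⁴c⁶    [product of powers]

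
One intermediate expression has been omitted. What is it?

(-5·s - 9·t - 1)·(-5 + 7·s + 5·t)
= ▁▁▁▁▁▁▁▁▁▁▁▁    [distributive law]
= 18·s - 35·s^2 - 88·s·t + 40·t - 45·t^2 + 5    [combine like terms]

Applying distributive law to the line above:

25·s - 35·s^2 - 25·s·t + 45·t - 63·s·t - 45·t^2 + 5 - 7·s - 5·t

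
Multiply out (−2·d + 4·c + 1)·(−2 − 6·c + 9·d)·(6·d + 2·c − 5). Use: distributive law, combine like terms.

(−2·d + 4·c + 1)·(−2 − 6·c + 9·d)·(6·d + 2·c − 5)
= (4·d + 12·c·d − 18·d^2 − 8·c − 24·c^2 + 36·c·d − 2 − 6·c + 9·d)·(6·d + 2·c − 5)    [distributive law]
= (13·d + 48·c·d − 18·d^2 − 14·c − 24·c^2 − 2)·(6·d + 2·c − 5)    [combine like terms]
= 78·d^2 + 26·c·d − 65·d + 288·c·d^2 + 96·c^2·d − 240·c·d − 108·d^3 − 36·c·d^2 + 90·d^2 − 84·c·d − 28·c^2 + 70·c − 144·c^2·d − 48·c^3 + 120·c^2 − 12·d − 4·c + 10    [distributive law]
= 168·d^2 − 298·c·d − 77·d + 252·c·d^2 − 48·c^2·d − 108·d^3 + 92·c^2 + 66·c − 48·c^3 + 10    [combine like terms]

168·d^2 − 298·c·d − 77·d + 252·c·d^2 − 48·c^2·d − 108·d^3 + 92·c^2 + 66·c − 48·c^3 + 10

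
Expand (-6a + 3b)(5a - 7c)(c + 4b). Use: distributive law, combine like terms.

-30a^2c - 120a^2b + 42ac^2 + 183abc + 60ab^2 - 21bc^2 - 84b^2c

(-6a + 3b)(5a - 7c)(c + 4b)
= (-30a^2 + 42ac + 15ab - 21bc)(c + 4b)    [distributive law]
= -30a^2c - 120a^2b + 42ac^2 + 168abc + 15abc + 60ab^2 - 21bc^2 - 84b^2c    [distributive law]
= -30a^2c - 120a^2b + 42ac^2 + 183abc + 60ab^2 - 21bc^2 - 84b^2c    [combine like terms]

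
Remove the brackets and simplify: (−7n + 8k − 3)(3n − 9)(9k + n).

(−7n + 8k − 3)(3n − 9)(9k + n)
= (−21n^2 + 63n + 24kn − 72k − 9n + 27)(9k + n)    [distributive law]
= (−21n^2 + 54n + 24kn − 72k + 27)(9k + n)    [combine like terms]
= −189kn^2 − 21n^3 + 486kn + 54n^2 + 216k^2n + 24kn^2 − 648k^2 − 72kn + 243k + 27n    [distributive law]
= −165kn^2 − 21n^3 + 414kn + 54n^2 + 216k^2n − 648k^2 + 243k + 27n    [combine like terms]

−165kn^2 − 21n^3 + 414kn + 54n^2 + 216k^2n − 648k^2 + 243k + 27n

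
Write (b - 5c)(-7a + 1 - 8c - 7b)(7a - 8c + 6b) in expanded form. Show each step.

(b - 5c)(-7a + 1 - 8c - 7b)(7a - 8c + 6b)
= (-7ab + b - 8bc - 7b^2 + 35ac - 5c + 40c^2 + 35bc)(7a - 8c + 6b)    [distributive law]
= (-7ab + b + 27bc - 7b^2 + 35ac - 5c + 40c^2)(7a - 8c + 6b)    [combine like terms]
= -49a^2b + 56abc - 42ab^2 + 7ab - 8bc + 6b^2 + 189abc - 216bc^2 + 162b^2c - 49ab^2 + 56b^2c - 42b^3 + 245a^2c - 280ac^2 + 210abc - 35ac + 40c^2 - 30bc + 280ac^2 - 320c^3 + 240bc^2    [distributive law]
= -49a^2b + 455abc - 91ab^2 + 7ab - 38bc + 6b^2 + 24bc^2 + 218b^2c - 42b^3 + 245a^2c - 35ac + 40c^2 - 320c^3    [combine like terms]

-49a^2b + 455abc - 91ab^2 + 7ab - 38bc + 6b^2 + 24bc^2 + 218b^2c - 42b^3 + 245a^2c - 35ac + 40c^2 - 320c^3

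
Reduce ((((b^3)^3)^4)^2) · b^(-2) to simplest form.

b^70

((((b^3)^3)^4)^2) · b^(-2)
= (((b^3)^3)^8) · b^(-2)    [power of a power]
= ((b^3)^24) · b^(-2)    [power of a power]
= (b^72) · b^(-2)    [power of a power]
= b^70    [product of powers]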